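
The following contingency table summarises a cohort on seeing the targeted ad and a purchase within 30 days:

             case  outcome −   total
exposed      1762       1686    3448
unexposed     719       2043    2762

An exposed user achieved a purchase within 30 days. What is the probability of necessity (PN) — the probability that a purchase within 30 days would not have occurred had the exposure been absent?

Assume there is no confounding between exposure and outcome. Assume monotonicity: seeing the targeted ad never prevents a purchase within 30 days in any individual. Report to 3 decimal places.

PN ≈ 0.491

p₁ = P(outcome | exposed) = 1762/3448 = 0.51102
p₀ = P(outcome | unexposed) = 719/2762 = 0.26032
Under exogeneity and monotonicity, PN = (p₁ − p₀)/p₁.
PN = (0.51102 − 0.26032) / 0.51102 ≈ 0.4906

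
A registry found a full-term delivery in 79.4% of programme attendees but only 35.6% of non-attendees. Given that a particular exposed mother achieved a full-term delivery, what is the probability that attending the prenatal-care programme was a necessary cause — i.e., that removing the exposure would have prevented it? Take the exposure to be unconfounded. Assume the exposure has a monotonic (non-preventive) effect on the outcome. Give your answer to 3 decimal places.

p₁ = 0.794, p₀ = 0.356.
Under exogeneity and monotonicity, PN = (p₁ − p₀) / p₁.
PN = (0.794 − 0.356) / 0.794 = 0.438 / 0.794 ≈ 0.5516

PN ≈ 0.552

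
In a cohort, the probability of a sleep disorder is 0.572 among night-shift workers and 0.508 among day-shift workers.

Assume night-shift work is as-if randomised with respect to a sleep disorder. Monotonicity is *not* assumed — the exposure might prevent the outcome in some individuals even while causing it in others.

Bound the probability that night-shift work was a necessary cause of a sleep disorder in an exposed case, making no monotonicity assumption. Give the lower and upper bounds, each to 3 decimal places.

0.112 ≤ PN ≤ 0.860

Let p₁ = 0.572, p₀ = 0.508.
Under exogeneity alone the bounds on PN are max{0,(p₁−p₀)/p₁} ≤ PN ≤ min{1,(1−p₀)/p₁}.
  lower = (p₁ − p₀)/p₁ = 0.064 / 0.572 ≈ 0.1119
  upper = min{1, (1 − p₀)/p₁} = 0.492 / 0.572 ≈ 0.8601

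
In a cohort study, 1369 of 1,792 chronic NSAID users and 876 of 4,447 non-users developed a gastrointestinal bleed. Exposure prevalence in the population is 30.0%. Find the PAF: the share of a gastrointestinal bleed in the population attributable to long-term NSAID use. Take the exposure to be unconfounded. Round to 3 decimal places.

PAF ≈ 0.463

p₁ = P(outcome | exposed) = 1369/1792 = 0.76395
p₀ = P(outcome | unexposed) = 876/4447 = 0.19699
Overall risk P(Y=1) = π·p₁ + (1−π)·p₀ = 0.3×0.76395 + 0.7×0.19699 = 0.36708.
Under exogeneity, PAF = [P(Y=1) − p₀] / P(Y=1).
PAF = (0.36708 − 0.19699) / 0.36708 ≈ 0.4634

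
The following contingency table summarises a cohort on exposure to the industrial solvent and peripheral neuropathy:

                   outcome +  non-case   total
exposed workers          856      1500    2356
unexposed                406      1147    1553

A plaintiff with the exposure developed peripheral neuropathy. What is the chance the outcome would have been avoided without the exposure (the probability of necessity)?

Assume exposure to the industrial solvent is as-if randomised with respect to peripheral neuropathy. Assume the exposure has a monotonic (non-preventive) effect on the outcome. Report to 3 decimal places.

p₁ = P(outcome | exposed) = 856/2356 = 0.36333
p₀ = P(outcome | unexposed) = 406/1553 = 0.26143
Under exogeneity and monotonicity, PN = (p₁ − p₀)/p₁.
PN = (0.36333 − 0.26143) / 0.36333 ≈ 0.2805

PN ≈ 0.280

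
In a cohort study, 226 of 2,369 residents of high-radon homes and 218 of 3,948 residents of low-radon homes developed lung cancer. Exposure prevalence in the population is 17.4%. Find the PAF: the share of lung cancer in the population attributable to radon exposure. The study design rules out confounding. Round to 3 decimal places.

PAF ≈ 0.112

p₁ = P(outcome | exposed) = 226/2369 = 0.095399
p₀ = P(outcome | unexposed) = 218/3948 = 0.055218
Overall risk P(Y=1) = π·p₁ + (1−π)·p₀ = 0.174×0.095399 + 0.826×0.055218 = 0.062209.
Under exogeneity, PAF = [P(Y=1) − p₀] / P(Y=1).
PAF = (0.062209 − 0.055218) / 0.062209 ≈ 0.1124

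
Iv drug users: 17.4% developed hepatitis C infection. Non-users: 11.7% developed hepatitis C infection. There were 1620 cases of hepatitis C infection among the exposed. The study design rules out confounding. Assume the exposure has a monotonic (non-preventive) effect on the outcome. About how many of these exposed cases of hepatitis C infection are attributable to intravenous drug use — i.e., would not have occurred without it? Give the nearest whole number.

about 531 cases

p₁ = 0.174, p₀ = 0.117.
PN = (p₁ − p₀)/p₁ = (0.174 − 0.117) / 0.174 ≈ 0.32759.
Attributable cases ≈ PN × (exposed cases) = 0.32759 × 1620 ≈ 530.69.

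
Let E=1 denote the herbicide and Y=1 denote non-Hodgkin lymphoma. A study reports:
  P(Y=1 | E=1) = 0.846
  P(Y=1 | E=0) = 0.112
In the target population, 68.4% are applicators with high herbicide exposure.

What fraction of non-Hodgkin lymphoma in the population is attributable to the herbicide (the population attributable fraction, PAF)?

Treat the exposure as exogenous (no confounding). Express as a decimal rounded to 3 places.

PAF ≈ 0.818

Let p₁ = 0.846, p₀ = 0.112.
Overall risk P(Y=1) = π·p₁ + (1−π)·p₀ = 0.684×0.846 + 0.316×0.112 = 0.61406.
Under exogeneity, PAF = [P(Y=1) − p₀] / P(Y=1).
PAF = (0.61406 − 0.112) / 0.61406 ≈ 0.8176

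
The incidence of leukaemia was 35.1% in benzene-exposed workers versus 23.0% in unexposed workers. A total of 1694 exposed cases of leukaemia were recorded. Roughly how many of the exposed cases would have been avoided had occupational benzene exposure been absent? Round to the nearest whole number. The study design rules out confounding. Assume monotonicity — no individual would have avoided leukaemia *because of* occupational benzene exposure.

about 584 cases

p₁ = 0.351, p₀ = 0.23.
PN = (p₁ − p₀)/p₁ = (0.351 − 0.23) / 0.351 ≈ 0.34473.
Attributable cases ≈ PN × (exposed cases) = 0.34473 × 1694 ≈ 583.97.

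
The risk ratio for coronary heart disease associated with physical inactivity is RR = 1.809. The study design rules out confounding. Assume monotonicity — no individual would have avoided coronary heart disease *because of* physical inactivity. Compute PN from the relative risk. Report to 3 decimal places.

Under exogeneity and monotonicity, PN = (RR − 1) / RR = 1 − 1/RR.
PN = (1.809 − 1) / 1.809 = 0.809 / 1.809 ≈ 0.4472

PN ≈ 0.447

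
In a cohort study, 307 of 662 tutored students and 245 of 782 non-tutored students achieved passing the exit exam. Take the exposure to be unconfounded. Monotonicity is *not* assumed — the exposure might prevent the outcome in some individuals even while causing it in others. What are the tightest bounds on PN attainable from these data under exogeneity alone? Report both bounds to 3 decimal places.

0.324 ≤ PN ≤ 1.000

p₁ = P(outcome | exposed) = 307/662 = 0.46375
p₀ = P(outcome | unexposed) = 245/782 = 0.3133
Under exogeneity alone the bounds on PN are max{0,(p₁−p₀)/p₁} ≤ PN ≤ min{1,(1−p₀)/p₁}.
  lower = (p₁ − p₀)/p₁ = 0.15045 / 0.46375 ≈ 0.3244
  upper = min{1, (1 − p₀)/p₁} = 0.6867 / 0.46375 ≈ 1.4808 → capped at 1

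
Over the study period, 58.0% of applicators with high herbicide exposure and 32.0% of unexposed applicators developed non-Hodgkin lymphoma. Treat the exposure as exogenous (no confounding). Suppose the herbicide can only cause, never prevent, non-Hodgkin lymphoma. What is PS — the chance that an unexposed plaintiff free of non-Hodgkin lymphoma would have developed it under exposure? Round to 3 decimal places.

p₁ = 0.58, p₀ = 0.32.
Under exogeneity and monotonicity, PS = (p₁ − p₀) / (1 − p₀).
PS = (0.58 − 0.32) / (1 − 0.32) = 0.26 / 0.68 ≈ 0.3824

PS ≈ 0.382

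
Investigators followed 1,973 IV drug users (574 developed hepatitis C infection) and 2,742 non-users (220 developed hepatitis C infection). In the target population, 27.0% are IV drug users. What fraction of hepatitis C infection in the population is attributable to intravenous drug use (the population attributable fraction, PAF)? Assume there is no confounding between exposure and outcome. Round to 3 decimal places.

PAF ≈ 0.415

p₁ = P(outcome | exposed) = 574/1973 = 0.29093
p₀ = P(outcome | unexposed) = 220/2742 = 0.080233
Overall risk P(Y=1) = π·p₁ + (1−π)·p₀ = 0.27×0.29093 + 0.73×0.080233 = 0.13712.
Under exogeneity, PAF = [P(Y=1) − p₀] / P(Y=1).
PAF = (0.13712 − 0.080233) / 0.13712 ≈ 0.4149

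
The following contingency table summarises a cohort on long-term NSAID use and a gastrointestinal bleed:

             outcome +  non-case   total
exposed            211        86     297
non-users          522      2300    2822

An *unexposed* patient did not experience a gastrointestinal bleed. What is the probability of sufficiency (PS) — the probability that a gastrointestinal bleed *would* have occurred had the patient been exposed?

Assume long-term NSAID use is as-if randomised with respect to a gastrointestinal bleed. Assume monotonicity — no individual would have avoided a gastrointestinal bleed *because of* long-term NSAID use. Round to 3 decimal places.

PS ≈ 0.645

p₁ = P(outcome | exposed) = 211/297 = 0.71044
p₀ = P(outcome | unexposed) = 522/2822 = 0.18498
Under exogeneity and monotonicity, PS = (p₁ − p₀)/(1 − p₀).
PS = (0.71044 − 0.18498) / 0.81502 ≈ 0.6447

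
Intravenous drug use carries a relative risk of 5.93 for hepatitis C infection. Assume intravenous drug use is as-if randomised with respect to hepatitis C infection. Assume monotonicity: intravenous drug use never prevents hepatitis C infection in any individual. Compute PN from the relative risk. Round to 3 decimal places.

PN ≈ 0.831

Under exogeneity and monotonicity, PN = (RR − 1) / RR = 1 − 1/RR.
PN = (5.93 − 1) / 5.93 = 4.93 / 5.93 ≈ 0.8314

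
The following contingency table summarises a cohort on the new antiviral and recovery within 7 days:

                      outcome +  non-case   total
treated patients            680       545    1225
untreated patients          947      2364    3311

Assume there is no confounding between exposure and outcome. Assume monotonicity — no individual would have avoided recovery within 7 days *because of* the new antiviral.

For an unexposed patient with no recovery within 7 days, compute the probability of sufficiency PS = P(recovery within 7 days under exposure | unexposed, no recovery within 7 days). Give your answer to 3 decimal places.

p₁ = P(outcome | exposed) = 680/1225 = 0.5551
p₀ = P(outcome | unexposed) = 947/3311 = 0.28602
Under exogeneity and monotonicity, PS = (p₁ − p₀) / (1 − p₀).
PS = (0.5551 − 0.28602) / (1 − 0.28602) = 0.26909 / 0.71398 ≈ 0.3769

PS ≈ 0.377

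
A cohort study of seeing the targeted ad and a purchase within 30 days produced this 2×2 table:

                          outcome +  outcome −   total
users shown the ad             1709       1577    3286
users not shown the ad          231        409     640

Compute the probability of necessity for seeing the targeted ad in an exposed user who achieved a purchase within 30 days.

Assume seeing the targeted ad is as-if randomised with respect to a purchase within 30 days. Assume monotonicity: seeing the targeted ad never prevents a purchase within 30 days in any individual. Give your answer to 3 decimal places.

PN ≈ 0.306

p₁ = P(outcome | exposed) = 1709/3286 = 0.52009
p₀ = P(outcome | unexposed) = 231/640 = 0.36094
Under exogeneity and monotonicity, PN = (p₁ − p₀) / p₁.
PN = (0.52009 − 0.36094) / 0.52009 = 0.15915 / 0.52009 ≈ 0.3060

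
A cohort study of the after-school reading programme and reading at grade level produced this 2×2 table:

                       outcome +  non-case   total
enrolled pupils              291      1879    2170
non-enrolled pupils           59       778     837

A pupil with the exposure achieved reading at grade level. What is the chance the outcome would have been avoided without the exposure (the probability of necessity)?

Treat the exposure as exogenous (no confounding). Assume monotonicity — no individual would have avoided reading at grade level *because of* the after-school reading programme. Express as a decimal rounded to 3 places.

PN ≈ 0.474

p₁ = P(outcome | exposed) = 291/2170 = 0.1341
p₀ = P(outcome | unexposed) = 59/837 = 0.07049
Under exogeneity and monotonicity, PN = (p₁ − p₀) / p₁.
PN = (0.1341 − 0.07049) / 0.1341 = 0.063612 / 0.1341 ≈ 0.4744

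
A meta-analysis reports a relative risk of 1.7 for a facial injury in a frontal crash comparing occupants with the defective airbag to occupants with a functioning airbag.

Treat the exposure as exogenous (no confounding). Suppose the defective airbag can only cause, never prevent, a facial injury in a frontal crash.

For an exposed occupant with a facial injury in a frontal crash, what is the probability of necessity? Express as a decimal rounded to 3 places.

PN ≈ 0.412

Under exogeneity and monotonicity, PN = (RR − 1) / RR = 1 − 1/RR.
PN = (1.7 − 1) / 1.7 = 0.7 / 1.7 ≈ 0.4118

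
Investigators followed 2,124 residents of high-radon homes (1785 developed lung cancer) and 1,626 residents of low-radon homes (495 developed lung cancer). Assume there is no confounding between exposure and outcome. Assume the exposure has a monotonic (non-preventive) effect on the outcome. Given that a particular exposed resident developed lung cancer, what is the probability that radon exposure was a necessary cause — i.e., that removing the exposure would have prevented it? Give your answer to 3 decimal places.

p₁ = P(outcome | exposed) = 1785/2124 = 0.8404
p₀ = P(outcome | unexposed) = 495/1626 = 0.30443
Under exogeneity and monotonicity, PN = (p₁ − p₀) / p₁.
PN = (0.8404 − 0.30443) / 0.8404 = 0.53597 / 0.8404 ≈ 0.6378

PN ≈ 0.638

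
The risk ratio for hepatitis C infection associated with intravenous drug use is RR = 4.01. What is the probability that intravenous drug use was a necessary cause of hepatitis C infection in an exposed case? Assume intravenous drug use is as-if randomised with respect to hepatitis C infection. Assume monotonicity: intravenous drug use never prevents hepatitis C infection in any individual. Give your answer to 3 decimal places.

Under exogeneity and monotonicity, PN = (RR − 1) / RR = 1 − 1/RR.
PN = (4.01 − 1) / 4.01 = 3.01 / 4.01 ≈ 0.7506

PN ≈ 0.751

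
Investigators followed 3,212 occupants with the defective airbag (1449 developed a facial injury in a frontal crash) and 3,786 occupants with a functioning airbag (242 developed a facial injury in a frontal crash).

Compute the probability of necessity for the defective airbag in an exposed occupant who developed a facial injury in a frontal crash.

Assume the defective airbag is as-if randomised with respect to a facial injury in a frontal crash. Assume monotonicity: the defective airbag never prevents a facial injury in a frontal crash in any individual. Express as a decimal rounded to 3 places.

PN ≈ 0.858

p₁ = P(outcome | exposed) = 1449/3212 = 0.45112
p₀ = P(outcome | unexposed) = 242/3786 = 0.06392
Under exogeneity and monotonicity, PN = (p₁ − p₀) / p₁.
PN = (0.45112 − 0.06392) / 0.45112 = 0.3872 / 0.45112 ≈ 0.8583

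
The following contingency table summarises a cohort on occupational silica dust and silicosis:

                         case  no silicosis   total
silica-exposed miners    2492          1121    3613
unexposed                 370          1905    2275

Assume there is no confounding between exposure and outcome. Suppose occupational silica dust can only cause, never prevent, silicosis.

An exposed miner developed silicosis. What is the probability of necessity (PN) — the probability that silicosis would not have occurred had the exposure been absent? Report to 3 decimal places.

p₁ = P(outcome | exposed) = 2492/3613 = 0.68973
p₀ = P(outcome | unexposed) = 370/2275 = 0.16264
Under exogeneity and monotonicity, PN = (p₁ − p₀)/p₁.
PN = (0.68973 − 0.16264) / 0.68973 ≈ 0.7642

PN ≈ 0.764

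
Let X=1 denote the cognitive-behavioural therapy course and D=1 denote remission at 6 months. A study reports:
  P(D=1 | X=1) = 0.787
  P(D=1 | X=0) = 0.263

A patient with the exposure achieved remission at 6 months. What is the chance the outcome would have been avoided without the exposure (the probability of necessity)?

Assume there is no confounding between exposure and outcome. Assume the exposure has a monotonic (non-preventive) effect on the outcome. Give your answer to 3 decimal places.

PN ≈ 0.666

Let p₁ = 0.787, p₀ = 0.263.
Under exogeneity and monotonicity, PN = (p₁ − p₀) / p₁.
PN = (0.787 − 0.263) / 0.787 = 0.524 / 0.787 ≈ 0.6658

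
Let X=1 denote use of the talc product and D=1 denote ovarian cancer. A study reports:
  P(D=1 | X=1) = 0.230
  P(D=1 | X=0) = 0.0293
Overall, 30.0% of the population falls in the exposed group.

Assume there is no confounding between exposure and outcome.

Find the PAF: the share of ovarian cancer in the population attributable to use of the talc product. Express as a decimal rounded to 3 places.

PAF ≈ 0.673

Let p₁ = 0.23, p₀ = 0.0293.
Overall risk P(Y=1) = π·p₁ + (1−π)·p₀ = 0.3×0.23 + 0.7×0.0293 = 0.08951.
Under exogeneity, PAF = [P(Y=1) − p₀] / P(Y=1).
PAF = (0.08951 − 0.0293) / 0.08951 ≈ 0.6727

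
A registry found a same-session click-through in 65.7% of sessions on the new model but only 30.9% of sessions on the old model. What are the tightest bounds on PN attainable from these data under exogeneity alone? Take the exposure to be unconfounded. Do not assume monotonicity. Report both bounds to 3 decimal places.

0.530 ≤ PN ≤ 1.000

p₁ = 0.657, p₀ = 0.309.
Under exogeneity alone the bounds on PN are max{0,(p₁−p₀)/p₁} ≤ PN ≤ min{1,(1−p₀)/p₁}.
  lower = (p₁ − p₀)/p₁ = 0.348 / 0.657 ≈ 0.5297
  upper = min{1, (1 − p₀)/p₁} = 0.691 / 0.657 ≈ 1.0518 → capped at 1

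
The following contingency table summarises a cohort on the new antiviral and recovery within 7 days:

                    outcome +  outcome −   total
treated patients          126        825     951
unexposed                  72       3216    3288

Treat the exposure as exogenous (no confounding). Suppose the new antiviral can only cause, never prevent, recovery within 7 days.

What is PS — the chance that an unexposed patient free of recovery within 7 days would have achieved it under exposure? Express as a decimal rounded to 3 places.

PS ≈ 0.113

p₁ = P(outcome | exposed) = 126/951 = 0.13249
p₀ = P(outcome | unexposed) = 72/3288 = 0.021898
Under exogeneity and monotonicity, PS = (p₁ − p₀)/(1 − p₀).
PS = (0.13249 − 0.021898) / 0.9781 ≈ 0.1131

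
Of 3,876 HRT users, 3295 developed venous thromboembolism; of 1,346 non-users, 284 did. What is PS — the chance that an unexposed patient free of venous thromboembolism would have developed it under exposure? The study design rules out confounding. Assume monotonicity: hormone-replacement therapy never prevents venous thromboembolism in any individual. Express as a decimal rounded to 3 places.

p₁ = P(outcome | exposed) = 3295/3876 = 0.8501
p₀ = P(outcome | unexposed) = 284/1346 = 0.211
Under exogeneity and monotonicity, PS = (p₁ − p₀) / (1 − p₀).
PS = (0.8501 − 0.211) / (1 − 0.211) = 0.63911 / 0.789 ≈ 0.8100

PS ≈ 0.810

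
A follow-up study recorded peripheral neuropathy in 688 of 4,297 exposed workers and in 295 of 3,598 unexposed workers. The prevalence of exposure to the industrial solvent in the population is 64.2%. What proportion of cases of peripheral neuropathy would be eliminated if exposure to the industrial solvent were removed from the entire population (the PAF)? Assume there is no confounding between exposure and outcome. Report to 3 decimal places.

p₁ = P(outcome | exposed) = 688/4297 = 0.16011
p₀ = P(outcome | unexposed) = 295/3598 = 0.08199
Overall risk P(Y=1) = π·p₁ + (1−π)·p₀ = 0.642×0.16011 + 0.358×0.08199 = 0.13214.
Under exogeneity, PAF = [P(Y=1) − p₀] / P(Y=1).
PAF = (0.13214 − 0.08199) / 0.13214 ≈ 0.3795

PAF ≈ 0.380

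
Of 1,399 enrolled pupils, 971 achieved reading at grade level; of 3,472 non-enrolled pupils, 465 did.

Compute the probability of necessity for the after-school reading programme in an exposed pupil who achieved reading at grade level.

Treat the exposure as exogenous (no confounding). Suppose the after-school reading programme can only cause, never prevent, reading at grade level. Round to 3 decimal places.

PN ≈ 0.807

p₁ = P(outcome | exposed) = 971/1399 = 0.69407
p₀ = P(outcome | unexposed) = 465/3472 = 0.13393
Under exogeneity and monotonicity, PN = (p₁ − p₀) / p₁.
PN = (0.69407 − 0.13393) / 0.69407 = 0.56014 / 0.69407 ≈ 0.8070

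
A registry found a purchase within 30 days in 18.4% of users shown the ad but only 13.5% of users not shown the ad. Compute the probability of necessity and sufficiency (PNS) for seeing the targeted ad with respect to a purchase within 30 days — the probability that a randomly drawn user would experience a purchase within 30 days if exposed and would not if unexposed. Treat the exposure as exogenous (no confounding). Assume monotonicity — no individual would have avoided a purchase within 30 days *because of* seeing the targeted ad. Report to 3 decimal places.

PNS ≈ 0.049

p₁ = 0.184, p₀ = 0.135.
Under exogeneity and monotonicity, PNS = p₁ − p₀.
PNS = 0.184 − 0.135 = 0.049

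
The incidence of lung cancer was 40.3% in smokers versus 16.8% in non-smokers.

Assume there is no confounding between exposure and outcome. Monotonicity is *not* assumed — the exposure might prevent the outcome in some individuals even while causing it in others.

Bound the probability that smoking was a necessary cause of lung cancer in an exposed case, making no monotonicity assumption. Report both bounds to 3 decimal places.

p₁ = 0.403, p₀ = 0.168.
Under exogeneity alone the bounds on PN are max{0,(p₁−p₀)/p₁} ≤ PN ≤ min{1,(1−p₀)/p₁}.
  lower = (p₁ − p₀)/p₁ = 0.235 / 0.403 ≈ 0.5831
  upper = min{1, (1 − p₀)/p₁} = 0.832 / 0.403 ≈ 2.0645 → capped at 1

0.583 ≤ PN ≤ 1.000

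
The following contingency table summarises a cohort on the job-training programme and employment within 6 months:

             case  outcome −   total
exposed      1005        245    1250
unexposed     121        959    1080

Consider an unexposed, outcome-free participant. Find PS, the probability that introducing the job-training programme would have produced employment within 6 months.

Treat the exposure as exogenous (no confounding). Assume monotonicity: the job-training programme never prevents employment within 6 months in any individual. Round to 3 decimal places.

p₁ = P(outcome | exposed) = 1005/1250 = 0.804
p₀ = P(outcome | unexposed) = 121/1080 = 0.11204
Under exogeneity and monotonicity, PS = (p₁ − p₀)/(1 − p₀).
PS = (0.804 − 0.11204) / 0.88796 ≈ 0.7793

PS ≈ 0.779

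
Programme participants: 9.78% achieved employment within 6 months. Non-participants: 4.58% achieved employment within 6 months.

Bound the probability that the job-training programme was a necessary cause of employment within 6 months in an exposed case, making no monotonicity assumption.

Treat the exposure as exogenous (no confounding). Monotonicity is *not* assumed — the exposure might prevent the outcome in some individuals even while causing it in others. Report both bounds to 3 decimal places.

0.532 ≤ PN ≤ 1.000

p₁ = 0.0978, p₀ = 0.0458.
Under exogeneity alone the bounds on PN are max{0,(p₁−p₀)/p₁} ≤ PN ≤ min{1,(1−p₀)/p₁}.
  lower = (p₁ − p₀)/p₁ = 0.052 / 0.0978 ≈ 0.5317
  upper = min{1, (1 − p₀)/p₁} = 0.9542 / 0.0978 ≈ 9.7566 → capped at 1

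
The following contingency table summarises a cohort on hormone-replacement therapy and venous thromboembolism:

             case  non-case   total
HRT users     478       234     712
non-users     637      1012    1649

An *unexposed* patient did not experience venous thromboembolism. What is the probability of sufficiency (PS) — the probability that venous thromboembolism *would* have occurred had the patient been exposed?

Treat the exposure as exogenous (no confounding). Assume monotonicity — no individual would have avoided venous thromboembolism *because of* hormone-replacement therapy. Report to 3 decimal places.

p₁ = P(outcome | exposed) = 478/712 = 0.67135
p₀ = P(outcome | unexposed) = 637/1649 = 0.38629
Under exogeneity and monotonicity, PS = (p₁ − p₀)/(1 − p₀).
PS = (0.67135 − 0.38629) / 0.61371 ≈ 0.4645

PS ≈ 0.464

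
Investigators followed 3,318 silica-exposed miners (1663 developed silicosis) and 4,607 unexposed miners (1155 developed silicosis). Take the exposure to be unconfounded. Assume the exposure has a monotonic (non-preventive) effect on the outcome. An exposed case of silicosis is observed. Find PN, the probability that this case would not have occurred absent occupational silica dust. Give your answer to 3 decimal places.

PN ≈ 0.500

p₁ = P(outcome | exposed) = 1663/3318 = 0.50121
p₀ = P(outcome | unexposed) = 1155/4607 = 0.25071
Under exogeneity and monotonicity, PN = (p₁ − p₀) / p₁.
PN = (0.50121 − 0.25071) / 0.50121 = 0.2505 / 0.50121 ≈ 0.4998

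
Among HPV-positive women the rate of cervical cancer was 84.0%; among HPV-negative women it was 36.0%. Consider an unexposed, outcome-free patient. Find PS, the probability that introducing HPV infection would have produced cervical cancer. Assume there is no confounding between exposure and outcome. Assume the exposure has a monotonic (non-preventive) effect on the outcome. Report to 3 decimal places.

PS ≈ 0.750

p₁ = 0.84, p₀ = 0.36.
Under exogeneity and monotonicity, PS = (p₁ − p₀) / (1 − p₀).
PS = (0.84 − 0.36) / (1 − 0.36) = 0.48 / 0.64 ≈ 0.7500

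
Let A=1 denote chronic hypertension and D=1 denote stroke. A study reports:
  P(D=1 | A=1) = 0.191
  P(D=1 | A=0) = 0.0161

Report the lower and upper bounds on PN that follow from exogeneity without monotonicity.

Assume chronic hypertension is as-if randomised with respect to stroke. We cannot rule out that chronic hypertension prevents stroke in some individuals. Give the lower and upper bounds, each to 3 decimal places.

Let p₁ = 0.191, p₀ = 0.0161.
Under exogeneity alone the bounds on PN are max{0,(p₁−p₀)/p₁} ≤ PN ≤ min{1,(1−p₀)/p₁}.
  lower = (p₁ − p₀)/p₁ = 0.1749 / 0.191 ≈ 0.9157
  upper = min{1, (1 − p₀)/p₁} = 0.9839 / 0.191 ≈ 5.1513 → capped at 1

0.916 ≤ PN ≤ 1.000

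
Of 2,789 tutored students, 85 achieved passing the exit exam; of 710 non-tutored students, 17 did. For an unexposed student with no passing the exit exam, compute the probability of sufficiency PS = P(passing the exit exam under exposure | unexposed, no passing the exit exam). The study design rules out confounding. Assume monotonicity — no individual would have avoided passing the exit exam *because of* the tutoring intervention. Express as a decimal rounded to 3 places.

p₁ = P(outcome | exposed) = 85/2789 = 0.030477
p₀ = P(outcome | unexposed) = 17/710 = 0.023944
Under exogeneity and monotonicity, PS = (p₁ − p₀) / (1 − p₀).
PS = (0.030477 − 0.023944) / (1 − 0.023944) = 0.0065332 / 0.97606 ≈ 0.0067

PS ≈ 0.007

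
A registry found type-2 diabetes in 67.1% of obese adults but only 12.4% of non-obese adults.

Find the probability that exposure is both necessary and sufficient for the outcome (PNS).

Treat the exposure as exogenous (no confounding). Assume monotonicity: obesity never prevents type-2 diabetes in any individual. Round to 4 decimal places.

PNS ≈ 0.5470

p₁ = 0.671, p₀ = 0.124.
Under exogeneity and monotonicity, PNS = p₁ − p₀.
PNS = 0.671 − 0.124 = 0.547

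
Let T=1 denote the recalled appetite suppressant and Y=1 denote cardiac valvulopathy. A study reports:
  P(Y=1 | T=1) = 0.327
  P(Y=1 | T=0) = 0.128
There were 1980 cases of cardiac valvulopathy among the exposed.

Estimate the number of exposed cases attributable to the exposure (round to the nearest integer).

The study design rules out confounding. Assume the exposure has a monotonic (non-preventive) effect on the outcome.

about 1205 cases

Let p₁ = 0.327, p₀ = 0.128.
PN = (p₁ − p₀)/p₁ = (0.327 − 0.128) / 0.327 ≈ 0.60856.
Attributable cases ≈ PN × (exposed cases) = 0.60856 × 1980 ≈ 1204.95.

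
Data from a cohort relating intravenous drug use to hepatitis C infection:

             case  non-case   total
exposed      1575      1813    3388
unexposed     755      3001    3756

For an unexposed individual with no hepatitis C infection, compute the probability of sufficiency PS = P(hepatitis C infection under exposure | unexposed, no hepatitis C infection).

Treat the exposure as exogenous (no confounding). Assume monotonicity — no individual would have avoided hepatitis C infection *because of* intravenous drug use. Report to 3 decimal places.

PS ≈ 0.330

p₁ = P(outcome | exposed) = 1575/3388 = 0.46488
p₀ = P(outcome | unexposed) = 755/3756 = 0.20101
Under exogeneity and monotonicity, PS = (p₁ − p₀)/(1 − p₀).
PS = (0.46488 − 0.20101) / 0.79899 ≈ 0.3302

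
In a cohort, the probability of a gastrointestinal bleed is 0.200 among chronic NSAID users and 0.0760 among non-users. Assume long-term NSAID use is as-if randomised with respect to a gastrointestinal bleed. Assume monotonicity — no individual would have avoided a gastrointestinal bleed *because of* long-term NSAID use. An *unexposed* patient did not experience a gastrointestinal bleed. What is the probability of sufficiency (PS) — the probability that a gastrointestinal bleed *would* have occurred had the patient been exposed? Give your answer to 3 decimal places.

Let p₁ = 0.2, p₀ = 0.076.
Under exogeneity and monotonicity, PS = (p₁ − p₀) / (1 − p₀).
PS = (0.2 − 0.076) / (1 − 0.076) = 0.124 / 0.924 ≈ 0.1342

PS ≈ 0.134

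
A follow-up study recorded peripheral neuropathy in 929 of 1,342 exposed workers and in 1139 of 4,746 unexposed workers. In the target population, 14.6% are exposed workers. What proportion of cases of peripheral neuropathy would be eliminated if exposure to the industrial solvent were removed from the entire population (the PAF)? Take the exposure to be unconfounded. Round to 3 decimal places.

p₁ = P(outcome | exposed) = 929/1342 = 0.69225
p₀ = P(outcome | unexposed) = 1139/4746 = 0.23999
Overall risk P(Y=1) = π·p₁ + (1−π)·p₀ = 0.146×0.69225 + 0.854×0.23999 = 0.30602.
Under exogeneity, PAF = [P(Y=1) − p₀] / P(Y=1).
PAF = (0.30602 − 0.23999) / 0.30602 ≈ 0.2158

PAF ≈ 0.216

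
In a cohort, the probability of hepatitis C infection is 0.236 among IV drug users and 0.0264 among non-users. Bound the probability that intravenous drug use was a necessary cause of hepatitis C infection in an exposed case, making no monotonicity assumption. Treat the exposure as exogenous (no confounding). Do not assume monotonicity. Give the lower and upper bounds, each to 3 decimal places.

Let p₁ = 0.236, p₀ = 0.0264.
Under exogeneity alone the bounds on PN are max{0,(p₁−p₀)/p₁} ≤ PN ≤ min{1,(1−p₀)/p₁}.
  lower = (p₁ − p₀)/p₁ = 0.2096 / 0.236 ≈ 0.8881
  upper = min{1, (1 − p₀)/p₁} = 0.9736 / 0.236 ≈ 4.1254 → capped at 1

0.888 ≤ PN ≤ 1.000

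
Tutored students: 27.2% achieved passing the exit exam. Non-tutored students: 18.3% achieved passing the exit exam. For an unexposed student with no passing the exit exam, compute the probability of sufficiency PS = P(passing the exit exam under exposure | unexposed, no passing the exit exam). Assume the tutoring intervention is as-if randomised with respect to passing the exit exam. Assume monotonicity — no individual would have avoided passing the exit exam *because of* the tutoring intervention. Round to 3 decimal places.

p₁ = 0.272, p₀ = 0.183.
Under exogeneity and monotonicity, PS = (p₁ − p₀) / (1 − p₀).
PS = (0.272 − 0.183) / (1 − 0.183) = 0.089 / 0.817 ≈ 0.1089

PS ≈ 0.109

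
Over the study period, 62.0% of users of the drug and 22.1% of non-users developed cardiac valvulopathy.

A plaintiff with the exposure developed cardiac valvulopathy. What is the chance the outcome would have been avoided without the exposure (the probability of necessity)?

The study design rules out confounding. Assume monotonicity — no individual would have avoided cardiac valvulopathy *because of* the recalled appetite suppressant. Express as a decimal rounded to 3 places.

PN ≈ 0.644

p₁ = 0.62, p₀ = 0.221.
Under exogeneity and monotonicity, PN = (p₁ − p₀) / p₁.
PN = (0.62 − 0.221) / 0.62 = 0.399 / 0.62 ≈ 0.6435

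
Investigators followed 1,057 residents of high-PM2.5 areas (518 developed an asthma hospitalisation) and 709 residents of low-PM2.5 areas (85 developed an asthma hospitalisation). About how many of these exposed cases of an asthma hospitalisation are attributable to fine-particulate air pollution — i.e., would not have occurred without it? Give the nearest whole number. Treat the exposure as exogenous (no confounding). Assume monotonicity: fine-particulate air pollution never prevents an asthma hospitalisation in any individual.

p₁ = P(outcome | exposed) = 518/1057 = 0.49007
p₀ = P(outcome | unexposed) = 85/709 = 0.11989
PN = (p₁ − p₀)/p₁ = (0.49007 − 0.11989) / 0.49007 ≈ 0.75537.
Attributable cases ≈ PN × (exposed cases) = 0.75537 × 518 ≈ 391.28.

about 391 cases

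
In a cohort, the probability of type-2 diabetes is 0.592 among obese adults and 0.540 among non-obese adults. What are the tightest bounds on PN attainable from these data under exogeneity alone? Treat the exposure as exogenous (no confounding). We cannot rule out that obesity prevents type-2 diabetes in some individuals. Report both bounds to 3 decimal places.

Let p₁ = 0.592, p₀ = 0.54.
Under exogeneity alone the bounds on PN are max{0,(p₁−p₀)/p₁} ≤ PN ≤ min{1,(1−p₀)/p₁}.
  lower = (p₁ − p₀)/p₁ = 0.052 / 0.592 ≈ 0.0878
  upper = min{1, (1 − p₀)/p₁} = 0.46 / 0.592 ≈ 0.7770

0.088 ≤ PN ≤ 0.777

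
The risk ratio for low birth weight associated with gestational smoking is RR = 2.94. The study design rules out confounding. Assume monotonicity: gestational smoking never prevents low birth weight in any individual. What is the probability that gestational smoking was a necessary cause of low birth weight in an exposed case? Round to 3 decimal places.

PN ≈ 0.660

Under exogeneity and monotonicity, PN = (RR − 1) / RR = 1 − 1/RR.
PN = (2.94 − 1) / 2.94 = 1.94 / 2.94 ≈ 0.6599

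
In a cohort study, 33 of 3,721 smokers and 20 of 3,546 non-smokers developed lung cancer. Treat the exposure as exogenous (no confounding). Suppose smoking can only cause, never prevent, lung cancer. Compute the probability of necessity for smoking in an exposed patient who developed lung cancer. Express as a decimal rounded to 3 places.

p₁ = P(outcome | exposed) = 33/3721 = 0.0088686
p₀ = P(outcome | unexposed) = 20/3546 = 0.0056402
Under exogeneity and monotonicity, PN = (p₁ − p₀) / p₁.
PN = (0.0088686 − 0.0056402) / 0.0088686 = 0.0032284 / 0.0088686 ≈ 0.3640

PN ≈ 0.364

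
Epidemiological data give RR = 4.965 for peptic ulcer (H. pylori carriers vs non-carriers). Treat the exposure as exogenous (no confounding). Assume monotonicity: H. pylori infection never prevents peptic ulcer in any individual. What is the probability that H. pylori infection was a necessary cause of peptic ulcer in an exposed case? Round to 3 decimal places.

PN ≈ 0.799

Under exogeneity and monotonicity, PN = (RR − 1) / RR = 1 − 1/RR.
PN = (4.965 − 1) / 4.965 = 3.965 / 4.965 ≈ 0.7986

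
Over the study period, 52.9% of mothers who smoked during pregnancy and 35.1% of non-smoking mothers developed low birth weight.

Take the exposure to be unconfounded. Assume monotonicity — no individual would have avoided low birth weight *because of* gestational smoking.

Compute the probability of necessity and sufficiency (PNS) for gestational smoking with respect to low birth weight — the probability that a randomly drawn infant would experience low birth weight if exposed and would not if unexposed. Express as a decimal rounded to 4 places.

PNS ≈ 0.1780

p₁ = 0.529, p₀ = 0.351.
Under exogeneity and monotonicity, PNS = p₁ − p₀.
PNS = 0.529 − 0.351 = 0.178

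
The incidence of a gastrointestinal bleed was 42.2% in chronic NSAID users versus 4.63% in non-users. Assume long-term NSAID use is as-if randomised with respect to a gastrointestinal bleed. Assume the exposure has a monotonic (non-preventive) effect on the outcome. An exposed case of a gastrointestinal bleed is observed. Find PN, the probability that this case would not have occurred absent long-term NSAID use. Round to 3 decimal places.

p₁ = 0.422, p₀ = 0.0463.
Under exogeneity and monotonicity, PN = (p₁ − p₀) / p₁.
PN = (0.422 − 0.0463) / 0.422 = 0.3757 / 0.422 ≈ 0.8903

PN ≈ 0.890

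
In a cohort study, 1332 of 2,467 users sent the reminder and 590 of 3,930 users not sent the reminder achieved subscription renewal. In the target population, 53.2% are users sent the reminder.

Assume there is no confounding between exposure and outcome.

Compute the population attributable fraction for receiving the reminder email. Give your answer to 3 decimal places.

PAF ≈ 0.580

p₁ = P(outcome | exposed) = 1332/2467 = 0.53993
p₀ = P(outcome | unexposed) = 590/3930 = 0.15013
Overall risk P(Y=1) = π·p₁ + (1−π)·p₀ = 0.532×0.53993 + 0.468×0.15013 = 0.3575.
Under exogeneity, PAF = [P(Y=1) − p₀] / P(Y=1).
PAF = (0.3575 − 0.15013) / 0.3575 ≈ 0.5801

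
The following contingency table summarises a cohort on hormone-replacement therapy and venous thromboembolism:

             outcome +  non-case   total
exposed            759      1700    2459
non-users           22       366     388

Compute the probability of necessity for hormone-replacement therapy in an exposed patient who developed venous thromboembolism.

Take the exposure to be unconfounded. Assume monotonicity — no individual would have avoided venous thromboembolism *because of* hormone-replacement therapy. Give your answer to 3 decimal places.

PN ≈ 0.816

p₁ = P(outcome | exposed) = 759/2459 = 0.30866
p₀ = P(outcome | unexposed) = 22/388 = 0.056701
Under exogeneity and monotonicity, PN = (p₁ − p₀) / p₁.
PN = (0.30866 − 0.056701) / 0.30866 = 0.25196 / 0.30866 ≈ 0.8163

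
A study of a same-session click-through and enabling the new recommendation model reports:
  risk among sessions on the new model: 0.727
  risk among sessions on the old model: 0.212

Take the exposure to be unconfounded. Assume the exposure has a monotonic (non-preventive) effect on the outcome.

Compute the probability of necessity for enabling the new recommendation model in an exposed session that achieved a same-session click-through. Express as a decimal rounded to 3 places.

PN ≈ 0.708

Let p₁ = 0.727, p₀ = 0.212.
Under exogeneity and monotonicity, PN = (p₁ − p₀) / p₁.
PN = (0.727 − 0.212) / 0.727 = 0.515 / 0.727 ≈ 0.7084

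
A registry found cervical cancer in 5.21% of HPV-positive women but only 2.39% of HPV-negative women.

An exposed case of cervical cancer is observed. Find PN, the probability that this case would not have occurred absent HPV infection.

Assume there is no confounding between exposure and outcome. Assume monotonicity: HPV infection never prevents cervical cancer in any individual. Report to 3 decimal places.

p₁ = 0.0521, p₀ = 0.0239.
Under exogeneity and monotonicity, PN = (p₁ − p₀) / p₁.
PN = (0.0521 − 0.0239) / 0.0521 = 0.0282 / 0.0521 ≈ 0.5413

PN ≈ 0.541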